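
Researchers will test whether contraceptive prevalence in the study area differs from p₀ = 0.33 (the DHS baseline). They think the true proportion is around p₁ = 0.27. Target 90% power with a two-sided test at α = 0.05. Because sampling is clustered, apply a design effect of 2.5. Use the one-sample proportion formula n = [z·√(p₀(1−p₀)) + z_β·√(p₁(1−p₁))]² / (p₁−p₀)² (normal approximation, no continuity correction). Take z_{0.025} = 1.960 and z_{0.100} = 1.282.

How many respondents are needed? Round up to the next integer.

n = 1544

n = [z_{α/2}·√(p₀q₀) + z_β·√(p₁q₁)]² / (p₁ − p₀)²
  = [1.960·√(0.33·0.67) + 1.282·√(0.27·0.73)]² / (-0.06)²
  = [1.960·0.4702 + 1.282·0.4440]² / 0.0036
  = [1.4908]² / 0.0036
  = 617.33
Design effect: 2.5 × 617.33 = 1543.34.
Round up → n = 1544.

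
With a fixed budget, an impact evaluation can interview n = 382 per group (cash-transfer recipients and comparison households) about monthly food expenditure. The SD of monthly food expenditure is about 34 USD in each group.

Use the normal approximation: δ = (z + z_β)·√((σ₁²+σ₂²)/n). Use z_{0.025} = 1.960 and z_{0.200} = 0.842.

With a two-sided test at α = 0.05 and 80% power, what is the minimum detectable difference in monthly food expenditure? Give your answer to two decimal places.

δ = (z_{α/2} + z_β) · √((σ₁²+σ₂²)/n)
  = (1.960 + 0.842) · √(2312/382)
  = 2.802 · √6.0524
  = 2.802 · 2.4602
  = 6.8934

Minimum detectable difference ≈ 6.89 USD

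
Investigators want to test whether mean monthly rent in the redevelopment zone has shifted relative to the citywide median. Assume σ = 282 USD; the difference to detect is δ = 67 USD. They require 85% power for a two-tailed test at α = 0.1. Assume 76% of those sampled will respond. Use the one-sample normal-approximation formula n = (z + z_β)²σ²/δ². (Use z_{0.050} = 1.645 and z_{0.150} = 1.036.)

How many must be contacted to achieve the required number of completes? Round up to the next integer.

n = 168

n = (z_{α/2} + z_β)² · σ² / δ²
  = (1.645 + 1.036)² · 282² / 67²
  = 7.1878 · 79524 / 4489
  = 127.33
Adjust for 76% response: 127.33 / 0.76 = 167.54.
Round up → n = 168.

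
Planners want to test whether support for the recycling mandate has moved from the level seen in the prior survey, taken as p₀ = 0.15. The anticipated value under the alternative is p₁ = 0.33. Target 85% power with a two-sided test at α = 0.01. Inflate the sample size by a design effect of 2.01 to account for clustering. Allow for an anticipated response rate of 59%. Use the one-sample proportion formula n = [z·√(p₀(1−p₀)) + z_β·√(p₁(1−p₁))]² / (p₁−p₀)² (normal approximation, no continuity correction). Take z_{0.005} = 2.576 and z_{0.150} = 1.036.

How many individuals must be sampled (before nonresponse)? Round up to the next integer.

n = [z_{α/2}·√(p₀q₀) + z_β·√(p₁q₁)]² / (p₁ − p₀)²
  = [2.576·√(0.15·0.85) + 1.036·√(0.33·0.67)]² / (0.18)²
  = [2.576·0.3571 + 1.036·0.4702]² / 0.0324
  = [1.4070]² / 0.0324
  = 61.10
Design effect: 2.01 × 61.10 = 122.80.
Adjust for 59% response: 122.80 / 0.59 = 208.14.
Round up → n = 209.

n = 209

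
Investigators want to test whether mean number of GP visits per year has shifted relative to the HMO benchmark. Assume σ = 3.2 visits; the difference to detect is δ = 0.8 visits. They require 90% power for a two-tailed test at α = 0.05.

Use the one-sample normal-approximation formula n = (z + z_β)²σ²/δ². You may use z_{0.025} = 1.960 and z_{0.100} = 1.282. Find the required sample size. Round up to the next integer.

n = 169

n = (z_{α/2} + z_β)² · σ² / δ²
  = (1.960 + 1.282)² · 3.2² / 0.8²
  = 10.5106 · 10.24 / 0.64
  = 168.17
Round up → n = 169.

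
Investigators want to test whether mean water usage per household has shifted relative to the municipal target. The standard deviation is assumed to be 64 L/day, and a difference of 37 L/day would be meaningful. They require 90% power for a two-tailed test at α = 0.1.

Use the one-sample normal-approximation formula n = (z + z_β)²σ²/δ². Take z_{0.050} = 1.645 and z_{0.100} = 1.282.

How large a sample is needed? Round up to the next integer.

n = 26

n = (z_{α/2} + z_β)² · σ² / δ²
  = (1.645 + 1.282)² · 64² / 37²
  = 8.5673 · 4096 / 1369
  = 25.63
Round up → n = 26.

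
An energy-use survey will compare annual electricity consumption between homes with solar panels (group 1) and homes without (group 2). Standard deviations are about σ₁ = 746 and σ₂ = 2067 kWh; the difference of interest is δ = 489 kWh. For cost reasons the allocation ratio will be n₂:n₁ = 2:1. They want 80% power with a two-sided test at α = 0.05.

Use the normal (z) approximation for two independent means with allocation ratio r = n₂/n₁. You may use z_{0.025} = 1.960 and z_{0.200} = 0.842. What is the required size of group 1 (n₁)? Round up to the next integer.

n₁ = 89

n₁ = (z_{α/2} + z_β)² · (σ₁² + σ₂²/r) / δ²
   = (1.960 + 0.842)² · (746² + 2067²/2) / 489²
   = 7.8512 · (556516 + 2136244.5) / 239121
   = 7.8512 · 2692760.5 / 239121
   = 88.41
Round up → n₁ = 89; n₂ = r·n₁ = 2 × 89 = 178.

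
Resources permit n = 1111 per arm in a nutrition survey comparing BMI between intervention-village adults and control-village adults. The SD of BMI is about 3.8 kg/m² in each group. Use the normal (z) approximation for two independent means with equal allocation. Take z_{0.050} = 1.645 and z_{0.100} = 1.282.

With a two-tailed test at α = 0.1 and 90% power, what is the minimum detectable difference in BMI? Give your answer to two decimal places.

δ = (z_{α/2} + z_β) · √((σ₁²+σ₂²)/n)
  = (1.645 + 1.282) · √(28.88/1111)
  = 2.927 · √0.02599
  = 2.927 · 0.1612
  = 0.4719

Minimum detectable difference ≈ 0.47 kg/m²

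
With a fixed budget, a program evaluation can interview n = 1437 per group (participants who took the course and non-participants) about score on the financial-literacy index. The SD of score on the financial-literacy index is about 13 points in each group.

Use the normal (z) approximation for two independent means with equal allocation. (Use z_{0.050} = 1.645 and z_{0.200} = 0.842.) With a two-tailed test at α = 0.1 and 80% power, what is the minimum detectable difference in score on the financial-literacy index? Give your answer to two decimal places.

Minimum detectable difference ≈ 1.21 points

δ = (z_{α/2} + z_β) · √((σ₁²+σ₂²)/n)
  = (1.645 + 0.842) · √(338/1437)
  = 2.487 · √0.23521
  = 2.487 · 0.4850
  = 1.2062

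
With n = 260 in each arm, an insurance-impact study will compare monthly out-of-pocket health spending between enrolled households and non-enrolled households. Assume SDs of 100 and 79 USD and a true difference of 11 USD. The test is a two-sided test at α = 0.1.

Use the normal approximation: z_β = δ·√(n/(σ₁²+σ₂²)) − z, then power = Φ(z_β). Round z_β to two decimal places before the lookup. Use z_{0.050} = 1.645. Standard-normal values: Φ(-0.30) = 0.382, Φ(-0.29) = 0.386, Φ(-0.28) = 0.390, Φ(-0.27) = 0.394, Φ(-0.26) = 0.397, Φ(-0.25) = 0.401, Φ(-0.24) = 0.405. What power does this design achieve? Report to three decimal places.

Power ≈ 0.401

z_β = δ·√(n/(σ₁²+σ₂²)) − z_{α/2}
    = 11 · √(260/16241) − 1.645
    = 11 · 0.12653 − 1.645
    = 1.3918 − 1.645 = -0.2532 → -0.25
Power = Φ(-0.25) = 0.401.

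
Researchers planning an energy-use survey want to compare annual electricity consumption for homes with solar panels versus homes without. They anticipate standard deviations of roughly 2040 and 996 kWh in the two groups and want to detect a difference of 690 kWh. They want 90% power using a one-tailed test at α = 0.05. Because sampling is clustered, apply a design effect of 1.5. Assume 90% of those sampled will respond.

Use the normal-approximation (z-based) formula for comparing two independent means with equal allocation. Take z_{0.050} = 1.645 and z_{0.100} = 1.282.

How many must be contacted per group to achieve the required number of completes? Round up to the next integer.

n = 155 per group

n = (z_α + z_β)² · (σ₁² + σ₂²) / δ²
  = (1.645 + 1.282)² · (2040² + 996² = 5153616) / 690²
  = 8.5673 · 5153616 / 476100
  = 92.74
Design effect: 1.5 × 92.74 = 139.11.
Adjust for 90% response: 139.11 / 0.90 = 154.56.
Round up → n = 155 per group.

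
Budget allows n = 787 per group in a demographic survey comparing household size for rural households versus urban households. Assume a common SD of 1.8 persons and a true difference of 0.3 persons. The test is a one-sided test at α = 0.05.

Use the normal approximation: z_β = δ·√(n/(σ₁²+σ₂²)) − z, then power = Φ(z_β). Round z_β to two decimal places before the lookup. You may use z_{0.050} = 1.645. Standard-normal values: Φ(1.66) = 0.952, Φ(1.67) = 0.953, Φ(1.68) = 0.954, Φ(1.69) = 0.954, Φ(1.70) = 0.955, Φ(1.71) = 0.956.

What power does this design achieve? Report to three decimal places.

z_β = δ·√(n/(σ₁²+σ₂²)) − z_α
    = 0.3 · √(787/6.48) − 1.645
    = 0.3 · 11.02046 − 1.645
    = 3.3061 − 1.645 = 1.6611 → 1.66
Power = Φ(1.66) = 0.952.

Power ≈ 0.952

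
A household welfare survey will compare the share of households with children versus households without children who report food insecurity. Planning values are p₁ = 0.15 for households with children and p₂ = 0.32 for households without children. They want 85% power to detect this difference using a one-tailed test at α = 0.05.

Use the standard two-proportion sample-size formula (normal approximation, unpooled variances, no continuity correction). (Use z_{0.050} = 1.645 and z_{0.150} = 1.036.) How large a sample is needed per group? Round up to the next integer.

n = (z_α + z_β)² · [p₁(1−p₁) + p₂(1−p₂)] / (p₁ − p₂)²
  = (1.645 + 1.036)² · (0.15·0.85 + 0.32·0.68) / (-0.17)²
  = (2.681)² · (0.1275 + 0.2176) / 0.0289
  = 7.1878 · 0.3451 / 0.0289
  = 85.83
Round up → n = 86 per group.

n = 86 per group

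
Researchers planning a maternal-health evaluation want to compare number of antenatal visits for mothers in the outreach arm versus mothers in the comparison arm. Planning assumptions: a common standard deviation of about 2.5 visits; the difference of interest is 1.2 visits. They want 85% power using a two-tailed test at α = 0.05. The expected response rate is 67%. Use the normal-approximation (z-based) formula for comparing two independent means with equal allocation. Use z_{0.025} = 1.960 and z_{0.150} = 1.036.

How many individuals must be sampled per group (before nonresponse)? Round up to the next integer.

n = 117 per group

n = (z_{α/2} + z_β)² · (σ₁² + σ₂²) / δ²
  = (1.960 + 1.036)² · (2·2.5² = 12.5) / 1.2²
  = 8.9760 · 12.5 / 1.44
  = 77.92
Adjust for 67% response: 77.92 / 0.67 = 116.29.
Round up → n = 117 per group.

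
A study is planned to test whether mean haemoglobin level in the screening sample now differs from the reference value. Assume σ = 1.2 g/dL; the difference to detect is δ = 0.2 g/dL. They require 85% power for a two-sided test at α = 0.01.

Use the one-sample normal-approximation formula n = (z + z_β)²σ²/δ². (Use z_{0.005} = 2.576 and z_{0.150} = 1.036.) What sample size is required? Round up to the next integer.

n = (z_{α/2} + z_β)² · σ² / δ²
  = (2.576 + 1.036)² · 1.2² / 0.2²
  = 13.0465 · 1.44 / 0.04
  = 469.68
Round up → n = 470.

n = 470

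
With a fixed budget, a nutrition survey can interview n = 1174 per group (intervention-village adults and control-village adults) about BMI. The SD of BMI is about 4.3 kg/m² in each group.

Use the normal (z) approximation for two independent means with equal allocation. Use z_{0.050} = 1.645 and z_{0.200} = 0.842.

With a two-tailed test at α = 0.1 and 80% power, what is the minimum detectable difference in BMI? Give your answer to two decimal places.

δ = (z_{α/2} + z_β) · √((σ₁²+σ₂²)/n)
  = (1.645 + 0.842) · √(36.98/1174)
  = 2.487 · √0.0315
  = 2.487 · 0.1775
  = 0.4414

Minimum detectable difference ≈ 0.44 kg/m²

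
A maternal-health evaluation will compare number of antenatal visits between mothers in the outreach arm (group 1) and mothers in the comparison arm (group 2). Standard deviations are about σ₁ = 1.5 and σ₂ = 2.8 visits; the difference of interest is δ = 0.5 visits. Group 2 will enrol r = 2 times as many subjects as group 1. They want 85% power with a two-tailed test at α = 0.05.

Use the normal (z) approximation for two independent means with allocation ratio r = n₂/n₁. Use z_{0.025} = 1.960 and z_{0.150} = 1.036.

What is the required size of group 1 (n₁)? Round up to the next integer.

n₁ = (z_{α/2} + z_β)² · (σ₁² + σ₂²/r) / δ²
   = (1.960 + 1.036)² · (1.5² + 2.8²/2) / 0.5²
   = 8.9760 · (2.25 + 3.92) / 0.25
   = 8.9760 · 6.17 / 0.25
   = 221.53
Round up → n₁ = 222; n₂ = r·n₁ = 2 × 222 = 444.

n₁ = 222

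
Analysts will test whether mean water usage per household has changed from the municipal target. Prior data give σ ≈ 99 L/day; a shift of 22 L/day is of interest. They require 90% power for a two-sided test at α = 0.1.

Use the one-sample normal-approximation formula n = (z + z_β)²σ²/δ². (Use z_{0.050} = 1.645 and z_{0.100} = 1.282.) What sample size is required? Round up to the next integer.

n = (z_{α/2} + z_β)² · σ² / δ²
  = (1.645 + 1.282)² · 99² / 22²
  = 8.5673 · 9801 / 484
  = 173.49
Round up → n = 174.

n = 174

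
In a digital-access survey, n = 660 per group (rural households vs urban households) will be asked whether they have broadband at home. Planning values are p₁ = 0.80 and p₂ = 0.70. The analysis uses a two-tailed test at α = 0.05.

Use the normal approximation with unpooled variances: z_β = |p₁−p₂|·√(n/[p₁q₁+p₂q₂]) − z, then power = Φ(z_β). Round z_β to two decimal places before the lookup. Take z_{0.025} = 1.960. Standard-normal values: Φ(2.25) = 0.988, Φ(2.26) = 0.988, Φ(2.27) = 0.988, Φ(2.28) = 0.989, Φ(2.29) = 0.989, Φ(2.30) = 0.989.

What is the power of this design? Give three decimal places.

z_β = |p₁−p₂|·√(n/[p₁q₁+p₂q₂]) − z_{α/2}
    = 0.10 · √(660/0.3700) − 1.960
    = 0.10 · 42.2349 − 1.960
    = 4.2235 − 1.960 = 2.2635 → 2.26
Power = Φ(2.26) = 0.988.

Power ≈ 0.988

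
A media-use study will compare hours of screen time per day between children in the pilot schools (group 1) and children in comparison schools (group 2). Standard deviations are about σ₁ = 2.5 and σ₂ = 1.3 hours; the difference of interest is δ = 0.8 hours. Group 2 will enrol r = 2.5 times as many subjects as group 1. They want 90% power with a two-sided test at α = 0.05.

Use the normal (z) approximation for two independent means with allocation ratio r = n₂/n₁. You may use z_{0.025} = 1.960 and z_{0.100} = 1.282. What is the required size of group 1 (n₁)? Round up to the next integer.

n₁ = (z_{α/2} + z_β)² · (σ₁² + σ₂²/r) / δ²
   = (1.960 + 1.282)² · (2.5² + 1.3²/2.5) / 0.8²
   = 10.5106 · (6.25 + 0.676) / 0.64
   = 10.5106 · 6.926 / 0.64
   = 113.74
Round up → n₁ = 114; n₂ = r·n₁ = 2.5 × 114 = 285.

n₁ = 114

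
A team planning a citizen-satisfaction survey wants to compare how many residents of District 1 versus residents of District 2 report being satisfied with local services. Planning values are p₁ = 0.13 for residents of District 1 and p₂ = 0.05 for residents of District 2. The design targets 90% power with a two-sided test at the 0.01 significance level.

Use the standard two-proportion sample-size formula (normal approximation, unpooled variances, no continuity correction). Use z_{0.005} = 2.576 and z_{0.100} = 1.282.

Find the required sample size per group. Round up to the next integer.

n = (z_{α/2} + z_β)² · [p₁(1−p₁) + p₂(1−p₂)] / (p₁ − p₂)²
  = (2.576 + 1.282)² · (0.13·0.87 + 0.05·0.95) / (0.08)²
  = (3.858)² · (0.1131 + 0.0475) / 0.0064
  = 14.8842 · 0.1606 / 0.0064
  = 373.50
Round up → n = 374 per group.

n = 374 per group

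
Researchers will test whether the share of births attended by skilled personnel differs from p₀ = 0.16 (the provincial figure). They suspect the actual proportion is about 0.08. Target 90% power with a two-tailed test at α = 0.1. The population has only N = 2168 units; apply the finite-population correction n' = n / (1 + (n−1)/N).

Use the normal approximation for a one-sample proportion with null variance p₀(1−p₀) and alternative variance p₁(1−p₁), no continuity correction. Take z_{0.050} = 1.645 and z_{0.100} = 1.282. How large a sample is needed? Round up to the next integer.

n = [z_{α/2}·√(p₀q₀) + z_β·√(p₁q₁)]² / (p₁ − p₀)²
  = [1.645·√(0.16·0.84) + 1.282·√(0.08·0.92)]² / (-0.08)²
  = [1.645·0.3666 + 1.282·0.2713]² / 0.0064
  = [0.9509]² / 0.0064
  = 141.27
Finite-population correction (N = 2168): 141.27 / (1 + (141.27 − 1)/2168) = 132.69.
Round up → n = 133.

n = 133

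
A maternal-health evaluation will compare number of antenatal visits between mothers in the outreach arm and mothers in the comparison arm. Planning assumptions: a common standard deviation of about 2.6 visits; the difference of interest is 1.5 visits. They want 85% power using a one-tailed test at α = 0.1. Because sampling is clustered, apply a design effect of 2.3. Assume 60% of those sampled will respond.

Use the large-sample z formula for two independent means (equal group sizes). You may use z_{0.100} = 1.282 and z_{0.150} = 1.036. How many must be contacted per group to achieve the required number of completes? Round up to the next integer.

n = (z_α + z_β)² · (σ₁² + σ₂²) / δ²
  = (1.282 + 1.036)² · (2·2.6² = 13.52) / 1.5²
  = 5.3731 · 13.52 / 2.25
  = 32.29
Design effect: 2.3 × 32.29 = 74.26.
Adjust for 60% response: 74.26 / 0.60 = 123.76.
Round up → n = 124 per group.

n = 124 per group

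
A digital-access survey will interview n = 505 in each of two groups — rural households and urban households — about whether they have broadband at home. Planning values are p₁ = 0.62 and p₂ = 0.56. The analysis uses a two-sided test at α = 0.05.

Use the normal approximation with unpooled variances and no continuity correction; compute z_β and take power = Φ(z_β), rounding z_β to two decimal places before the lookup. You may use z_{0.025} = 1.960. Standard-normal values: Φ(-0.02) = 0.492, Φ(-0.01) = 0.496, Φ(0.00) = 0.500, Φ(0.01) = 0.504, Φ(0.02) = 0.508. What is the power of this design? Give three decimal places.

z_β = |p₁−p₂|·√(n/[p₁q₁+p₂q₂]) − z_{α/2}
    = 0.06 · √(505/0.4820) − 1.960
    = 0.06 · 32.3685 − 1.960
    = 1.9421 − 1.960 = -0.0179 → -0.02
Power = Φ(-0.02) = 0.492.

Power ≈ 0.492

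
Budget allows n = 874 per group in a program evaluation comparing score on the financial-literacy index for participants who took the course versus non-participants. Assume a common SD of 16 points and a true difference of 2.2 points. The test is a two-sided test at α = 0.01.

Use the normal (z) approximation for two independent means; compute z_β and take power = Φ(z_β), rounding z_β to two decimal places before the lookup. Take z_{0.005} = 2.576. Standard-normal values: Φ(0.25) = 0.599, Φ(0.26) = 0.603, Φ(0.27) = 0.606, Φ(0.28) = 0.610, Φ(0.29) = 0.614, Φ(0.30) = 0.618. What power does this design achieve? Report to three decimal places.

Power ≈ 0.618

z_β = δ·√(n/(σ₁²+σ₂²)) − z_{α/2}
    = 2.2 · √(874/512) − 2.576
    = 2.2 · 1.30653 − 2.576
    = 2.8744 − 2.576 = 0.2984 → 0.30
Power = Φ(0.30) = 0.618.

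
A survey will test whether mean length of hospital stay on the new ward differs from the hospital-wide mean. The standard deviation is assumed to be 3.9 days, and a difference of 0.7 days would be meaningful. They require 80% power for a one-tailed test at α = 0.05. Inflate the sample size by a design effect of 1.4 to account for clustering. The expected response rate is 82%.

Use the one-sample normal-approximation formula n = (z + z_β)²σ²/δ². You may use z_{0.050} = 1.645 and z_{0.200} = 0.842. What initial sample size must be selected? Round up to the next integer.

n = 328

n = (z_α + z_β)² · σ² / δ²
  = (1.645 + 0.842)² · 3.9² / 0.7²
  = 6.1852 · 15.21 / 0.49
  = 191.99
Design effect: 1.4 × 191.99 = 268.79.
Adjust for 82% response: 268.79 / 0.82 = 327.79.
Round up → n = 328.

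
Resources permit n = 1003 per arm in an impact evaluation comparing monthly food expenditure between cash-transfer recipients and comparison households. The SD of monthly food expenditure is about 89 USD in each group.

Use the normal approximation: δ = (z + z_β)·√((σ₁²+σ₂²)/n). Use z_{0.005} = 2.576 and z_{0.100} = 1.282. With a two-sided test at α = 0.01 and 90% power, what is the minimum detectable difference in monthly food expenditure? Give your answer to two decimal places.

Minimum detectable difference ≈ 15.33 USD

δ = (z_{α/2} + z_β) · √((σ₁²+σ₂²)/n)
  = (2.576 + 1.282) · √(15842/1003)
  = 3.858 · √15.7946
  = 3.858 · 3.9742
  = 15.3326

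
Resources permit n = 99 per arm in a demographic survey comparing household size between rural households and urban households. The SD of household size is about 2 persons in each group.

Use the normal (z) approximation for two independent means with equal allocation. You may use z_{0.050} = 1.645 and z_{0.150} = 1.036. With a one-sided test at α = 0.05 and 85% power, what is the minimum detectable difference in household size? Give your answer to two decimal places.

δ = (z_α + z_β) · √((σ₁²+σ₂²)/n)
  = (1.645 + 1.036) · √(8/99)
  = 2.681 · √0.08081
  = 2.681 · 0.2843
  = 0.7621

Minimum detectable difference ≈ 0.76 persons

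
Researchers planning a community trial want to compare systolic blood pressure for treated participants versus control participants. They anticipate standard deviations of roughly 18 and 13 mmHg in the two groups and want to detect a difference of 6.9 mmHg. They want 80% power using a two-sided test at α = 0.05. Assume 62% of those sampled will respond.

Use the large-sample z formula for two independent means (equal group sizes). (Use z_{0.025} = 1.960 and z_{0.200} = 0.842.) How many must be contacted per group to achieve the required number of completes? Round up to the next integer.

n = (z_{α/2} + z_β)² · (σ₁² + σ₂²) / δ²
  = (1.960 + 0.842)² · (18² + 13² = 493) / 6.9²
  = 7.8512 · 493 / 47.61
  = 81.30
Adjust for 62% response: 81.30 / 0.62 = 131.13.
Round up → n = 132 per group.

n = 132 per group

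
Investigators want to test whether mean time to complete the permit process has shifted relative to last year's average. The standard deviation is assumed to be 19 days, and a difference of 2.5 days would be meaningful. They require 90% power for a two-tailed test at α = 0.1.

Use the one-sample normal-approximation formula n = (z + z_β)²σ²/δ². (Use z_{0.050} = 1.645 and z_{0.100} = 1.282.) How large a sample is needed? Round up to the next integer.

n = (z_{α/2} + z_β)² · σ² / δ²
  = (1.645 + 1.282)² · 19² / 2.5²
  = 8.5673 · 361 / 6.25
  = 494.85
Round up → n = 495.

n = 495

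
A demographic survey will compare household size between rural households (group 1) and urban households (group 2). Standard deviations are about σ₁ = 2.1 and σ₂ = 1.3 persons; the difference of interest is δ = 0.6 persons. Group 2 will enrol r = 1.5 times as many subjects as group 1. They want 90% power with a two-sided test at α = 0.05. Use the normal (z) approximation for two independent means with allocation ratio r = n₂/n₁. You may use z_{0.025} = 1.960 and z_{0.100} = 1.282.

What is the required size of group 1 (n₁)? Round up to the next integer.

n₁ = (z_{α/2} + z_β)² · (σ₁² + σ₂²/r) / δ²
   = (1.960 + 1.282)² · (2.1² + 1.3²/1.5) / 0.6²
   = 10.5106 · (4.41 + 1.1267) / 0.36
   = 10.5106 · 5.5367 / 0.36
   = 161.65
Round up → n₁ = 162; n₂ = r·n₁ = 1.5 × 162 = 243.

n₁ = 162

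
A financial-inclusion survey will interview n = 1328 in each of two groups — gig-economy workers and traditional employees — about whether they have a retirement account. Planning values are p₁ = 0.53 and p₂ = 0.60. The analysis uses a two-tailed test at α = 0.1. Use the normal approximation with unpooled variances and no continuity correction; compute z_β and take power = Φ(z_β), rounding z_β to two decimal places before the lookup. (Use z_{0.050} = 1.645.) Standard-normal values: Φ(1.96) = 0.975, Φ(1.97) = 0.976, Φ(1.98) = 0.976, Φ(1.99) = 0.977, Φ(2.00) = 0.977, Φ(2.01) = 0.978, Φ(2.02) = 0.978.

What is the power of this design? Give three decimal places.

z_β = |p₁−p₂|·√(n/[p₁q₁+p₂q₂]) − z_{α/2}
    = 0.07 · √(1328/0.4891) − 1.645
    = 0.07 · 52.1075 − 1.645
    = 3.6475 − 1.645 = 2.0025 → 2.00
Power = Φ(2.00) = 0.977.

Power ≈ 0.977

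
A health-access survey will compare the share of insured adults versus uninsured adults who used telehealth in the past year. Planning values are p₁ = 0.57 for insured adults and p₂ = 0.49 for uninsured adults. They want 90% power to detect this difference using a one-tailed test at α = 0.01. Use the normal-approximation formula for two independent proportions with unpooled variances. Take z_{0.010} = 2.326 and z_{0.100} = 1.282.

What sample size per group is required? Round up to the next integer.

n = 1007 per group

n = (z_α + z_β)² · [p₁(1−p₁) + p₂(1−p₂)] / (p₁ − p₂)²
  = (2.326 + 1.282)² · (0.57·0.43 + 0.49·0.51) / (0.08)²
  = (3.608)² · (0.2451 + 0.2499) / 0.0064
  = 13.0177 · 0.4950 / 0.0064
  = 1006.83
Round up → n = 1007 per group.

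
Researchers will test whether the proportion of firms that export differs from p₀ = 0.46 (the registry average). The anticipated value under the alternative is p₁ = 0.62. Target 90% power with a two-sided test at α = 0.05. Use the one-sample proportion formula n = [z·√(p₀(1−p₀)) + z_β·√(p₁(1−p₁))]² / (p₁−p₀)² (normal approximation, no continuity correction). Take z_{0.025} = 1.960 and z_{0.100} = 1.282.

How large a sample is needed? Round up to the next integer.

n = 100

n = [z_{α/2}·√(p₀q₀) + z_β·√(p₁q₁)]² / (p₁ − p₀)²
  = [1.960·√(0.46·0.54) + 1.282·√(0.62·0.38)]² / (0.16)²
  = [1.960·0.4984 + 1.282·0.4854]² / 0.0256
  = [1.5991]² / 0.0256
  = 99.89
Round up → n = 100.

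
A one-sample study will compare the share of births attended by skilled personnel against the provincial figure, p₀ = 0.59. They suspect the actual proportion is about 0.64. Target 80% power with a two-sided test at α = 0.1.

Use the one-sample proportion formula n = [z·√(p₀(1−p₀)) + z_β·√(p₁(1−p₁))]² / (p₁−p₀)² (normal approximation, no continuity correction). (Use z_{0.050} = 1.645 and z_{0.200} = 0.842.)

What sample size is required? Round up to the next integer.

n = 589

n = [z_{α/2}·√(p₀q₀) + z_β·√(p₁q₁)]² / (p₁ − p₀)²
  = [1.645·√(0.59·0.41) + 0.842·√(0.64·0.36)]² / (0.05)²
  = [1.645·0.4918 + 0.842·0.4800]² / 0.0025
  = [1.2132]² / 0.0025
  = 588.77
Round up → n = 589.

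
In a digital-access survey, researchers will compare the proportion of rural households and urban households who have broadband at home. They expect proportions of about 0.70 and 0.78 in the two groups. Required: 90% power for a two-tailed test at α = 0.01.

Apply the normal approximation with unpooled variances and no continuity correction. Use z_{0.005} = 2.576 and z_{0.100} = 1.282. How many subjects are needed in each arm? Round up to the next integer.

n = (z_{α/2} + z_β)² · [p₁(1−p₁) + p₂(1−p₂)] / (p₁ − p₂)²
  = (2.576 + 1.282)² · (0.70·0.30 + 0.78·0.22) / (-0.08)²
  = (3.858)² · (0.2100 + 0.1716) / 0.0064
  = 14.8842 · 0.3816 / 0.0064
  = 887.47
Round up → n = 888 per group.

n = 888 per group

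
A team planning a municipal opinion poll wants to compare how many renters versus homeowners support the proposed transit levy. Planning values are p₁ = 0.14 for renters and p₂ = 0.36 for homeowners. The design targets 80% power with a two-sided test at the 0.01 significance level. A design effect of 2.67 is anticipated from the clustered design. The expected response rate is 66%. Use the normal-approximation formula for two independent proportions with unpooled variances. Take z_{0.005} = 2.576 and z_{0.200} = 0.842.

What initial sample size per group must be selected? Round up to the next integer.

n = 343 per group

n = (z_{α/2} + z_β)² · [p₁(1−p₁) + p₂(1−p₂)] / (p₁ − p₂)²
  = (2.576 + 0.842)² · (0.14·0.86 + 0.36·0.64) / (-0.22)²
  = (3.418)² · (0.1204 + 0.2304) / 0.0484
  = 11.6827 · 0.3508 / 0.0484
  = 84.68
Design effect: 2.67 × 84.68 = 226.08.
Adjust for 66% response: 226.08 / 0.66 = 342.55.
Round up → n = 343 per group.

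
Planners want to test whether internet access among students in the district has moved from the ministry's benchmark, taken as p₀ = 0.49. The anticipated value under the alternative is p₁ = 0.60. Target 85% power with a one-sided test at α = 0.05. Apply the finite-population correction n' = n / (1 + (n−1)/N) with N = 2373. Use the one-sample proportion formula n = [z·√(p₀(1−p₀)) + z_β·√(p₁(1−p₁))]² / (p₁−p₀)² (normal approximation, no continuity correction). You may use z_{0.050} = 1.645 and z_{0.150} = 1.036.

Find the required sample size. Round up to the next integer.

n = 138

n = [z_α·√(p₀q₀) + z_β·√(p₁q₁)]² / (p₁ − p₀)²
  = [1.645·√(0.49·0.51) + 1.036·√(0.60·0.40)]² / (0.11)²
  = [1.645·0.4999 + 1.036·0.4899]² / 0.0121
  = [1.3299]² / 0.0121
  = 146.16
Finite-population correction (N = 2373): 146.16 / (1 + (146.16 − 1)/2373) = 137.74.
Round up → n = 138.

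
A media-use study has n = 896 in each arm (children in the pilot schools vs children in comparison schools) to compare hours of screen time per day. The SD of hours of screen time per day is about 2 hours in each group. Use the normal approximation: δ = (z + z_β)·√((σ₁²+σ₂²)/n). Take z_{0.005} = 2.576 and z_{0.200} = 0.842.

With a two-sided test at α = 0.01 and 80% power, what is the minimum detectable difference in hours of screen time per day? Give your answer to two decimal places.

Minimum detectable difference ≈ 0.32 hours

δ = (z_{α/2} + z_β) · √((σ₁²+σ₂²)/n)
  = (2.576 + 0.842) · √(8/896)
  = 3.418 · √0.00893
  = 3.418 · 0.0945
  = 0.3230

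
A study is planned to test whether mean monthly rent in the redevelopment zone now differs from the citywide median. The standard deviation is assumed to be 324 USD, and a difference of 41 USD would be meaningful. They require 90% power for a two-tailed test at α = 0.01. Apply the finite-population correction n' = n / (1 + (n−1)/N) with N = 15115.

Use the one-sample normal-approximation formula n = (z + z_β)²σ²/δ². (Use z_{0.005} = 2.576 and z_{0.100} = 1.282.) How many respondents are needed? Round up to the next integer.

n = (z_{α/2} + z_β)² · σ² / δ²
  = (2.576 + 1.282)² · 324² / 41²
  = 14.8842 · 104976 / 1681
  = 929.49
Finite-population correction (N = 15115): 929.49 / (1 + (929.49 − 1)/15115) = 875.70.
Round up → n = 876.

n = 876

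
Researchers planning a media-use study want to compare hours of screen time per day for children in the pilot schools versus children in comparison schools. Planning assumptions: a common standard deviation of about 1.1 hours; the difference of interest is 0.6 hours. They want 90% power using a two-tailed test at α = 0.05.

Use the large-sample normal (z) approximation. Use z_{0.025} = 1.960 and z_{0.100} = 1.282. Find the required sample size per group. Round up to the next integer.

n = 71 per group

n = (z_{α/2} + z_β)² · (σ₁² + σ₂²) / δ²
  = (1.960 + 1.282)² · (2·1.1² = 2.42) / 0.6²
  = 10.5106 · 2.42 / 0.36
  = 70.65
Round up → n = 71 per group.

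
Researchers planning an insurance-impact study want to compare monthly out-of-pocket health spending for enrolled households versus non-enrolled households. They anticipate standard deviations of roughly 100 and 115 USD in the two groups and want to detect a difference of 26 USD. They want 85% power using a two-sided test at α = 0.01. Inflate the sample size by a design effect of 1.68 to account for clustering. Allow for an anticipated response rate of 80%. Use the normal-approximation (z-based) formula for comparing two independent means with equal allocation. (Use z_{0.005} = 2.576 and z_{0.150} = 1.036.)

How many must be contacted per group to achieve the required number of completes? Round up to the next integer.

n = (z_{α/2} + z_β)² · (σ₁² + σ₂²) / δ²
  = (2.576 + 1.036)² · (100² + 115² = 23225) / 26²
  = 13.0465 · 23225 / 676
  = 448.23
Design effect: 1.68 × 448.23 = 753.03.
Adjust for 80% response: 753.03 / 0.80 = 941.29.
Round up → n = 942 per group.

n = 942 per group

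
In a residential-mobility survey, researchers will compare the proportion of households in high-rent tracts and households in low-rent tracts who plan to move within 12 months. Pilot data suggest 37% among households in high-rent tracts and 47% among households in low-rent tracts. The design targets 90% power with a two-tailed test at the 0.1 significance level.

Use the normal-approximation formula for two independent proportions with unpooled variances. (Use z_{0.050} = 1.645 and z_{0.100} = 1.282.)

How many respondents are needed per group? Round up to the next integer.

n = 414 per group

n = (z_{α/2} + z_β)² · [p₁(1−p₁) + p₂(1−p₂)] / (p₁ − p₂)²
  = (1.645 + 1.282)² · (0.37·0.63 + 0.47·0.53) / (-0.10)²
  = (2.927)² · (0.2331 + 0.2491) / 0.0100
  = 8.5673 · 0.4822 / 0.0100
  = 413.12
Round up → n = 414 per group.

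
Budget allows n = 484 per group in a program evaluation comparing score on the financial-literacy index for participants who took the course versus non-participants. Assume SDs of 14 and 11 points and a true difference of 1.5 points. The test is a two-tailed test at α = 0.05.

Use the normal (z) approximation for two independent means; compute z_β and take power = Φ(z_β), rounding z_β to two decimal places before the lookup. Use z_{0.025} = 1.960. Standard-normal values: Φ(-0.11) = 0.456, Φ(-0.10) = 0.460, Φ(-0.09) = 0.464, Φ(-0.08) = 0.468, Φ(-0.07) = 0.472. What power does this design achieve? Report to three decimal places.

Power ≈ 0.456

z_β = δ·√(n/(σ₁²+σ₂²)) − z_{α/2}
    = 1.5 · √(484/317) − 1.960
    = 1.5 · 1.23564 − 1.960
    = 1.8535 − 1.960 = -0.1065 → -0.11
Power = Φ(-0.11) = 0.456.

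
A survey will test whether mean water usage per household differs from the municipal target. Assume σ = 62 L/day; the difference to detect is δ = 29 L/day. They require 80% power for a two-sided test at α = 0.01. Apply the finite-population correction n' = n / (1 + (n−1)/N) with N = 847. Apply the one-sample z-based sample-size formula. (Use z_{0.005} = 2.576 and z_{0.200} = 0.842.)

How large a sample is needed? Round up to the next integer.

n = 51

n = (z_{α/2} + z_β)² · σ² / δ²
  = (2.576 + 0.842)² · 62² / 29²
  = 11.6827 · 3844 / 841
  = 53.40
Finite-population correction (N = 847): 53.40 / (1 + (53.40 − 1)/847) = 50.29.
Round up → n = 51.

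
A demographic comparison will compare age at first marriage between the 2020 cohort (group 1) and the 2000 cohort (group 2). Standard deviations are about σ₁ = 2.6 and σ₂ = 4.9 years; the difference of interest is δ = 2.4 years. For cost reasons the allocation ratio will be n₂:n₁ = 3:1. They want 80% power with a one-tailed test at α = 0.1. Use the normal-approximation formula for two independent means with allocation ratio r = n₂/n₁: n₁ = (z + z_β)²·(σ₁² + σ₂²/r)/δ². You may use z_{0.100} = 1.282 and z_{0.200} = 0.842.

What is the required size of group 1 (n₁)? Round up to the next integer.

n₁ = (z_α + z_β)² · (σ₁² + σ₂²/r) / δ²
   = (1.282 + 0.842)² · (2.6² + 4.9²/3) / 2.4²
   = 4.5114 · (6.76 + 8.0033) / 5.76
   = 4.5114 · 14.7633 / 5.76
   = 11.56
Round up → n₁ = 12; n₂ = r·n₁ = 3 × 12 = 36.

n₁ = 12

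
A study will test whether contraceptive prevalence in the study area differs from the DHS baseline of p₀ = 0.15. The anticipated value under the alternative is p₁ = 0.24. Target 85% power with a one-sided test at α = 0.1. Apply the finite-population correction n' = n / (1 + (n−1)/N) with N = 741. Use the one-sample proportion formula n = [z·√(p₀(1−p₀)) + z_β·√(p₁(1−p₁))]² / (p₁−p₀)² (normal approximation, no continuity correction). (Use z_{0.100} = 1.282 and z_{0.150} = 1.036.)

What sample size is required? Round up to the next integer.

n = [z_α·√(p₀q₀) + z_β·√(p₁q₁)]² / (p₁ − p₀)²
  = [1.282·√(0.15·0.85) + 1.036·√(0.24·0.76)]² / (0.09)²
  = [1.282·0.3571 + 1.036·0.4271]² / 0.0081
  = [0.9002]² / 0.0081
  = 100.05
Finite-population correction (N = 741): 100.05 / (1 + (100.05 − 1)/741) = 88.25.
Round up → n = 89.

n = 89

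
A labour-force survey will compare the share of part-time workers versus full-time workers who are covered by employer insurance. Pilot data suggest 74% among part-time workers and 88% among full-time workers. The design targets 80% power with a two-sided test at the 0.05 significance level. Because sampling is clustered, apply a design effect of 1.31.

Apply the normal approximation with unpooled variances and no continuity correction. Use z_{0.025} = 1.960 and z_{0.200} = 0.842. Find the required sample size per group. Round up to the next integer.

n = (z_{α/2} + z_β)² · [p₁(1−p₁) + p₂(1−p₂)] / (p₁ − p₂)²
  = (1.960 + 0.842)² · (0.74·0.26 + 0.88·0.12) / (-0.14)²
  = (2.802)² · (0.1924 + 0.1056) / 0.0196
  = 7.8512 · 0.2980 / 0.0196
  = 119.37
Design effect: 1.31 × 119.37 = 156.38.
Round up → n = 157 per group.

n = 157 per group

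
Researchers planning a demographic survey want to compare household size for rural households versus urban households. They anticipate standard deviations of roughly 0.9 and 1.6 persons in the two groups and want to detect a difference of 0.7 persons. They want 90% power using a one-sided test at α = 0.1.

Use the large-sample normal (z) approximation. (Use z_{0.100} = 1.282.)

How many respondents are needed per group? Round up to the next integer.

n = 46 per group

n = (z_α + z_β)² · (σ₁² + σ₂²) / δ²
  = (1.282 + 1.282)² · (0.9² + 1.6² = 3.37) / 0.7²
  = 6.5741 · 3.37 / 0.49
  = 45.21
Round up → n = 46 per group.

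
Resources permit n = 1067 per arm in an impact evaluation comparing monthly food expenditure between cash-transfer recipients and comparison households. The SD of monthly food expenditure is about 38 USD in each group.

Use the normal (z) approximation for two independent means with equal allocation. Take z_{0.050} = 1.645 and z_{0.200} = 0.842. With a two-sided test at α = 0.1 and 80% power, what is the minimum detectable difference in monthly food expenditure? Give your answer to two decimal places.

Minimum detectable difference ≈ 4.09 USD

δ = (z_{α/2} + z_β) · √((σ₁²+σ₂²)/n)
  = (1.645 + 0.842) · √(2888/1067)
  = 2.487 · √2.7067
  = 2.487 · 1.6452
  = 4.0916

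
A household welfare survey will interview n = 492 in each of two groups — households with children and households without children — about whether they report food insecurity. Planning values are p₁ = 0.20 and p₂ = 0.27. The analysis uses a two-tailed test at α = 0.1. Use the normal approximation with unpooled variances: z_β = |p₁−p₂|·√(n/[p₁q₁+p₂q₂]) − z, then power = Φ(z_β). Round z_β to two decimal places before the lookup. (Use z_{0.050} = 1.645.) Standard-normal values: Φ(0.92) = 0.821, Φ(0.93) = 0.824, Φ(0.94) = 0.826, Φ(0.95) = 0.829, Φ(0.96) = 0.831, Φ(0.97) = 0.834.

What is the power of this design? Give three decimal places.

z_β = |p₁−p₂|·√(n/[p₁q₁+p₂q₂]) − z_{α/2}
    = 0.07 · √(492/0.3571) − 1.645
    = 0.07 · 37.1183 − 1.645
    = 2.5983 − 1.645 = 0.9533 → 0.95
Power = Φ(0.95) = 0.829.

Power ≈ 0.829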